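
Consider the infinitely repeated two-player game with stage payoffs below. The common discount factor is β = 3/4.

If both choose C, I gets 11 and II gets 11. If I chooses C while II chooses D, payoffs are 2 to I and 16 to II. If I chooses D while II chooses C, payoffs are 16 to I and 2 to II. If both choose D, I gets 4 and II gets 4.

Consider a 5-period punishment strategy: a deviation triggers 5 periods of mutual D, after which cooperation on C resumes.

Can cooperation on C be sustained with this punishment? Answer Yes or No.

Yes

Comparing payoff streams over the 6 periods until play realigns: cooperate → 11(1+β+…+β^5); deviate → 16 + 4(β+…+β^5).
Cooperation is sustained iff (11−4)(β+…+β^5) ≥ 16−11.
β+…+β^5 = 3/4·(1−(3/4)^5)/(1−3/4) = 2.2881, and (16−11)/(11−4) = 0.7143.
2.2881 ≥ 0.7143, so cooperation is sustainable.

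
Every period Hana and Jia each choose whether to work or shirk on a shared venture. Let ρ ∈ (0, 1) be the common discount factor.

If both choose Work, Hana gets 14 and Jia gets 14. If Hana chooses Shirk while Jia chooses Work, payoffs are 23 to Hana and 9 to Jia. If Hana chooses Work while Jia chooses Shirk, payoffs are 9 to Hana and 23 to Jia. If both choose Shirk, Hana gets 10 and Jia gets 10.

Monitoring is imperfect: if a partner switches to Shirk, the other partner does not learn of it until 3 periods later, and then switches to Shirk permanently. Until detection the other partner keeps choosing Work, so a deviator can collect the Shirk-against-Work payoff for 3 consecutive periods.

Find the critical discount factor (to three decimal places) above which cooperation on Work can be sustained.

The best deviation is to choose Shirk for all 3 undetected periods, earning 23 each, then 10 forever once detected.
Deviation value: 23(1−ρ^3)/(1−ρ) + 10ρ^3/(1−ρ); cooperation value: 14/(1−ρ).
IC: 14 ≥ 23(1−ρ^3) + 10ρ^3 = 23 − 13ρ^3.
So ρ^3 ≥ 9/13, giving ρ ≥ (9/13)^(1/3) ≈ 0.885.

0.885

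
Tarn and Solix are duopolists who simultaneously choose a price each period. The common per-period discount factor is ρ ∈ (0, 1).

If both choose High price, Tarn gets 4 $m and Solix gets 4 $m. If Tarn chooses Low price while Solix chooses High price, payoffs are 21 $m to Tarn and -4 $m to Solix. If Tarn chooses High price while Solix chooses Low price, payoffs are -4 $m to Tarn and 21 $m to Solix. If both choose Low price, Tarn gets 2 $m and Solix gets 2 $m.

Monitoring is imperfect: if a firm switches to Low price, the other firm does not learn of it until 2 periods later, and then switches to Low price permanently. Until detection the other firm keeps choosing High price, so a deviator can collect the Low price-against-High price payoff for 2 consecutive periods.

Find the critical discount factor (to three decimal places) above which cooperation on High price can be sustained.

0.946

A deviator earns 21 for 2 periods, then 2 forever; cooperating earns 4 forever. Multiplying the IC by (1−ρ):
4 ≥ 21(1−ρ^2) + 2ρ^2, so 19·ρ^2 ≥ 17 and ρ^2 ≥ 17/19.
ρ ≥ (17/19)^(1/2) ≈ 0.946.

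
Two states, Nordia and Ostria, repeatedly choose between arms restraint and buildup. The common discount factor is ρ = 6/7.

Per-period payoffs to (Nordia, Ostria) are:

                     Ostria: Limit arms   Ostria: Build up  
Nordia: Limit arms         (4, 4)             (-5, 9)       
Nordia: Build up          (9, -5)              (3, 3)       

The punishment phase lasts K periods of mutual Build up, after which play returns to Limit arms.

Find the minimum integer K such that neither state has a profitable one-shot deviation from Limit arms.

12

Need Σ_{k=1}^{K} ρ^k ≥ (9−4)/(4−3) = 5.0000 at ρ = 6/7.
At K = 11 the sum is 4.8991 < 5.0000; at K = 12 it is 5.0564 ≥ 5.0000.
So the minimum punishment length is K = 12.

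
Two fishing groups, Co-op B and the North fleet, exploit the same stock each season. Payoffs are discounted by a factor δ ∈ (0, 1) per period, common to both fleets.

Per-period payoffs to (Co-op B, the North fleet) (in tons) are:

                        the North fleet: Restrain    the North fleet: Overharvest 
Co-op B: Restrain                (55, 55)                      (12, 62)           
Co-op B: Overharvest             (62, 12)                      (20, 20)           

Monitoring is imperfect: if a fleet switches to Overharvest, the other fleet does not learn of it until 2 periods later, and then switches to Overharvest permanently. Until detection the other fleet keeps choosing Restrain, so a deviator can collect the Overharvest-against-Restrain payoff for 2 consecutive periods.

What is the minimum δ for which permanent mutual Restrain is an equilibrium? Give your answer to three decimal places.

A deviator earns 62 for 2 periods, then 20 forever; cooperating earns 55 forever. Multiplying the IC by (1−δ):
55 ≥ 62(1−δ^2) + 20δ^2, so 42·δ^2 ≥ 7 and δ^2 ≥ 1/6.
δ ≥ (1/6)^(1/2) ≈ 0.408.

0.408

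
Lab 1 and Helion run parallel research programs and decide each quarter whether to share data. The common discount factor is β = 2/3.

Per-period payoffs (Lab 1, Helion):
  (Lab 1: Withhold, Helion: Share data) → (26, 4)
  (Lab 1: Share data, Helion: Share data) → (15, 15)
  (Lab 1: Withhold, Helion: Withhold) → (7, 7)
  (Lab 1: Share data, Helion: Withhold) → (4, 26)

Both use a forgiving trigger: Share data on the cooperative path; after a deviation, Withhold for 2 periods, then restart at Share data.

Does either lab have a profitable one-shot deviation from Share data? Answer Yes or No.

A one-shot deviation gives 26 now, then 7 for 2 periods, then back to 15.
Gain from deviating: (26−15) today; loss: (15−7) in each of the next 2 periods.
No-deviation condition: (15−7)(β+…+β^2) ≥ 26−15, i.e. β+…+β^2 ≥ 11/8.
At β = 2/3: β+…+β^2 = 1.1111 < 1.3750.
So cooperation is not sustainable.

Yes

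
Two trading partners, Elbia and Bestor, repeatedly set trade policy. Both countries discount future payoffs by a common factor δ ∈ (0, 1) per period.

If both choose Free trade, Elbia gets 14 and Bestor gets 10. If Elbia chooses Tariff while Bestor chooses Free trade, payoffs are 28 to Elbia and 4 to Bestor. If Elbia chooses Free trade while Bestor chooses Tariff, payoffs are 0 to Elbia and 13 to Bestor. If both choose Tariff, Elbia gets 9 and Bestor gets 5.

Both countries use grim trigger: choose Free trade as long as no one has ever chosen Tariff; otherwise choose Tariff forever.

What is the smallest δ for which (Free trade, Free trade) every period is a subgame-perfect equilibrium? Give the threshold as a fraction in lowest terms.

14/19

Elbia: cooperation gives 14 each period; deviation gives 28 once then 9 forever.
  14/(1−δ) ≥ 28 + 9δ/(1−δ) ⇒ δ ≥ 14/19.
Bestor: cooperation gives 10 each period; deviation gives 13 once then 5 forever.
  δ ≥ 3/8.
Both must hold, so the binding constraint is Elbia's: δ ≥ 14/19.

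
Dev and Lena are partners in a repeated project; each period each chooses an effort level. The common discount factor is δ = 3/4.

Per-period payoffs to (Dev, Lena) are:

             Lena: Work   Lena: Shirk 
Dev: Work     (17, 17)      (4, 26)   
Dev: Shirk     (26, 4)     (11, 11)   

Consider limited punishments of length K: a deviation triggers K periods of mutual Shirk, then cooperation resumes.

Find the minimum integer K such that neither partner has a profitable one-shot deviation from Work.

IC: δ(1−δ^K)/(1−δ) ≥ (26−17)/(17−11) = 3/2.
With δ = 3/4: need 1 − δ^K ≥ 3/2·(1−3/4)/(3/4), i.e. δ^K ≤ 0.5000.
Since (3/4)^2 = 0.5625 and (3/4)^3 = 0.4219, the smallest such K is 3.

3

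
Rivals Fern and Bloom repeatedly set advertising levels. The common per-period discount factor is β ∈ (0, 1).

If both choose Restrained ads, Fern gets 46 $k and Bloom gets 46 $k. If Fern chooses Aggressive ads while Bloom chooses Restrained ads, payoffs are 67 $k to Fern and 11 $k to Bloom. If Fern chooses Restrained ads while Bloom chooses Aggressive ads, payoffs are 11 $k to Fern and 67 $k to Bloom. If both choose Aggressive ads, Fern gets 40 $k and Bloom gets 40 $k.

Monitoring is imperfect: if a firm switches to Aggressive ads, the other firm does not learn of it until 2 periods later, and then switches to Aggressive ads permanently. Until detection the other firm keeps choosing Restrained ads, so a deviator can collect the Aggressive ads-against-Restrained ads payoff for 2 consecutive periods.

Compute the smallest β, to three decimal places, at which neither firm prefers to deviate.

The best deviation is to choose Aggressive ads for all 2 undetected periods, earning 67 each, then 40 forever once detected.
Deviation value: 67(1−β^2)/(1−β) + 40β^2/(1−β); cooperation value: 46/(1−β).
IC: 46 ≥ 67(1−β^2) + 40β^2 = 67 − 27β^2.
So β^2 ≥ 21/27 = 7/9, giving β ≥ (7/9)^(1/2) ≈ 0.882.

0.882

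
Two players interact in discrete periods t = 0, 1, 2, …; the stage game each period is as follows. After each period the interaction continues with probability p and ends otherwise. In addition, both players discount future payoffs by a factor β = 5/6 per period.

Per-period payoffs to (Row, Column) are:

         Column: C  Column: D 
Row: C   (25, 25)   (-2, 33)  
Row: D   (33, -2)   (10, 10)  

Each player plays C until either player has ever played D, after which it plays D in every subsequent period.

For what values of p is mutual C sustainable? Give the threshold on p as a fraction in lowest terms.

48/115

Expected continuation weight on next period's payoff is β·p = 5/6·p, which plays the role of the discount factor.
Cooperation requires 5/6·p ≥ (33−25)/(33−10) = 8/23, hence p ≥ 48/115.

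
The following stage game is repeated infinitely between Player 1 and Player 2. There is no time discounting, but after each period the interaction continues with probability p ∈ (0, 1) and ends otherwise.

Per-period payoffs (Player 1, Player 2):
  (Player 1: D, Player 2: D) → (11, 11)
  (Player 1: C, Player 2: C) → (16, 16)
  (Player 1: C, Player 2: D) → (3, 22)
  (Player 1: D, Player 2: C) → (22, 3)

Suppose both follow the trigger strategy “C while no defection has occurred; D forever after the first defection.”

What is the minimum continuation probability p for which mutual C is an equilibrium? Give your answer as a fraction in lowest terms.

Expected cooperation value is 16 + p·16 + p²·16 + … = 16/(1−p); deviation gives 22 + p·11/(1−p).
16 ≥ 22(1−p) + 11p ⇒ 11p ≥ 6 ⇒ p ≥ 6/11.

6/11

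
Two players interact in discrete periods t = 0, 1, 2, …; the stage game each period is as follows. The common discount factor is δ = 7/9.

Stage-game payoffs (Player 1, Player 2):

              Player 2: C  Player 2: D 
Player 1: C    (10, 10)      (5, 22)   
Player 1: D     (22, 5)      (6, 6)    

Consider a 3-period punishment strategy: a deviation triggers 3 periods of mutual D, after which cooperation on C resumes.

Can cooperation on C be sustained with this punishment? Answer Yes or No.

A one-shot deviation gives 22 now, then 6 for 3 periods, then back to 10.
Gain from deviating: (22−10) today; loss: (10−6) in each of the next 3 periods.
No-deviation condition: (10−6)(δ+…+δ^3) ≥ 22−10, i.e. δ+…+δ^3 ≥ 3.
At δ = 7/9: δ+…+δ^3 = 1.8532 < 3.0000.
So cooperation is not sustainable.

No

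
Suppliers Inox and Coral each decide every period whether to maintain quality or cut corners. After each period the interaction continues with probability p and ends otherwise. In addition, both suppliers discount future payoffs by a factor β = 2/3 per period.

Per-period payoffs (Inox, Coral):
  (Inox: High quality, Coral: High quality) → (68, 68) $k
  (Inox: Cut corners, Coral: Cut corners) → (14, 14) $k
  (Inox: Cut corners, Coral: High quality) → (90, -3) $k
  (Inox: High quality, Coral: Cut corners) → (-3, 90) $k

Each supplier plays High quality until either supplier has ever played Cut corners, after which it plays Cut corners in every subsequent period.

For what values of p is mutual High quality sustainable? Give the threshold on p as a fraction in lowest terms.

Expected continuation weight on next period's payoff is β·p = 2/3·p, which plays the role of the discount factor.
Cooperation requires 2/3·p ≥ (90−68)/(90−14) = 11/38, hence p ≥ 33/76.

33/76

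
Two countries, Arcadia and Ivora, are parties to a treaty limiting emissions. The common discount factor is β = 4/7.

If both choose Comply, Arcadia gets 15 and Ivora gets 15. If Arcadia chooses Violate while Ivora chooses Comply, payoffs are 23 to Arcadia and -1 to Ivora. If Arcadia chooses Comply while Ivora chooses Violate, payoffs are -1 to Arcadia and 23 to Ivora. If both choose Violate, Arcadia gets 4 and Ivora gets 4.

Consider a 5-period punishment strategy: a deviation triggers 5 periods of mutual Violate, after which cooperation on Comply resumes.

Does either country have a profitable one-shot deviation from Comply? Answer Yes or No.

Comparing payoff streams over the 6 periods until play realigns: cooperate → 15(1+β+…+β^5); deviate → 23 + 4(β+…+β^5).
Cooperation is sustained iff (15−4)(β+…+β^5) ≥ 23−15.
β+…+β^5 = 4/7·(1−(4/7)^5)/(1−4/7) = 1.2521, and (23−15)/(15−4) = 0.7273.
1.2521 ≥ 0.7273, so cooperation is sustainable.

No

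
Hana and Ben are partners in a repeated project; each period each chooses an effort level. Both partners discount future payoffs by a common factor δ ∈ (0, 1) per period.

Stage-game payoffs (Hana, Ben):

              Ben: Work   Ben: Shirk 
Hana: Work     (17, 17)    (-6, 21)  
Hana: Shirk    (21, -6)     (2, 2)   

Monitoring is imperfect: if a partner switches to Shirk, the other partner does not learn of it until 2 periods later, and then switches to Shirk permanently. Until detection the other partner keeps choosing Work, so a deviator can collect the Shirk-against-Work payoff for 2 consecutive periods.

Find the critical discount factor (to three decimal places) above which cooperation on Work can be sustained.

A deviator earns 21 for 2 periods, then 2 forever; cooperating earns 17 forever. Multiplying the IC by (1−δ):
17 ≥ 21(1−δ^2) + 2δ^2, so 19·δ^2 ≥ 4 and δ^2 ≥ 4/19.
δ ≥ (4/19)^(1/2) ≈ 0.459.

0.459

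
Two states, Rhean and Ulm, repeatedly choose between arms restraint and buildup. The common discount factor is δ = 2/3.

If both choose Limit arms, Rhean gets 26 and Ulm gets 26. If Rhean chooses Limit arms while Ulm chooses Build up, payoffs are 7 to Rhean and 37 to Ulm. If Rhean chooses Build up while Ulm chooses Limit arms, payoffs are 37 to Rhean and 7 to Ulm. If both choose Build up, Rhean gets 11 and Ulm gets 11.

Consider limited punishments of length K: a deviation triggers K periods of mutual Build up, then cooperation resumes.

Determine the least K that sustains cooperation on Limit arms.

Need Σ_{k=1}^{K} δ^k ≥ (37−26)/(26−11) = 0.7333 at δ = 2/3.
At K = 1 the sum is 0.6667 < 0.7333; at K = 2 it is 1.1111 ≥ 0.7333.
So the minimum punishment length is K = 2.

2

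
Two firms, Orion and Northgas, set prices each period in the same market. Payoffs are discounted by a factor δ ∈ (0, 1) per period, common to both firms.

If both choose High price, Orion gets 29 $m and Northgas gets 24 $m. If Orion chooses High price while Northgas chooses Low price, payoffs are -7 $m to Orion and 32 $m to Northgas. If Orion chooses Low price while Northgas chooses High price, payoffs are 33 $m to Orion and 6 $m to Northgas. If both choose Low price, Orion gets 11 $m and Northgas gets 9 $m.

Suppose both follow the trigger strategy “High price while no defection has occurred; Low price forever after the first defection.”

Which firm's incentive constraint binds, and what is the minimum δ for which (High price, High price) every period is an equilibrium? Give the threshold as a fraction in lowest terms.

Orion: cooperation gives 29 each period; deviation gives 33 once then 11 forever.
  29/(1−δ) ≥ 33 + 11δ/(1−δ) ⇒ δ ≥ 4/22 = 2/11.
Northgas: cooperation gives 24 each period; deviation gives 32 once then 9 forever.
  δ ≥ 8/23.
Both must hold, so the binding constraint is Northgas's: δ ≥ 8/23.

Northgas; δ ≥ 8/23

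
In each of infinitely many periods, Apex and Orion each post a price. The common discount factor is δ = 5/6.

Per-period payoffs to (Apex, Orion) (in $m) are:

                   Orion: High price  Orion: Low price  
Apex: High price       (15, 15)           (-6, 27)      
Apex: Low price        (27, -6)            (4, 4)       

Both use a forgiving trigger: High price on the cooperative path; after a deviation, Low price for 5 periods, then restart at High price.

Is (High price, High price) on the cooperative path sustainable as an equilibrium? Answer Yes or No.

Comparing payoff streams over the 6 periods until play realigns: cooperate → 15(1+δ+…+δ^5); deviate → 27 + 4(δ+…+δ^5).
Cooperation is sustained iff (15−4)(δ+…+δ^5) ≥ 27−15.
δ+…+δ^5 = 5/6·(1−(5/6)^5)/(1−5/6) = 2.9906, and (27−15)/(15−4) = 1.0909.
2.9906 ≥ 1.0909, so cooperation is sustainable.

Yes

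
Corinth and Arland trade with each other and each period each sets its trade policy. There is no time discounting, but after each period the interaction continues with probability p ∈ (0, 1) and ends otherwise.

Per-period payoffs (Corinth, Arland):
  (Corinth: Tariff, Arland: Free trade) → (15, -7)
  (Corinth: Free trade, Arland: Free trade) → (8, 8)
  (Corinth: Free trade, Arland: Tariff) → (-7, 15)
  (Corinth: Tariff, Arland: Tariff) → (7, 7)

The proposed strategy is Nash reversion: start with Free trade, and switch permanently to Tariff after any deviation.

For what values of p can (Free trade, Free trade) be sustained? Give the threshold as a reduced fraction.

7/8

With no time discounting, the continuation probability p plays the role of the discount factor.
Grim-trigger IC: 8/(1−p) ≥ 15 + 7p/(1−p) ⇒ p ≥ (15−8)/(15−7) = 7/8.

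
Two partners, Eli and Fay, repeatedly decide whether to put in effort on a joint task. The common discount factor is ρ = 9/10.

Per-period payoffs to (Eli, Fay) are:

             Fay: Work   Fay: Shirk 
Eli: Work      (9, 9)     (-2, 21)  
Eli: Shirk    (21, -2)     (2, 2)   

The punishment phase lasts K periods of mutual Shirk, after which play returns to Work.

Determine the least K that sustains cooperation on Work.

3

No profitable deviation requires (9−2)(ρ+…+ρ^K) ≥ 21−9, i.e. ρ+…+ρ^K ≥ 12/7 ≈ 1.7143.
With ρ = 9/10, the partial sums are K=1: 0.9000, K=2: 1.7100, K=3: 2.4390.
K = 3 is the first length at which the sum reaches 1.7143.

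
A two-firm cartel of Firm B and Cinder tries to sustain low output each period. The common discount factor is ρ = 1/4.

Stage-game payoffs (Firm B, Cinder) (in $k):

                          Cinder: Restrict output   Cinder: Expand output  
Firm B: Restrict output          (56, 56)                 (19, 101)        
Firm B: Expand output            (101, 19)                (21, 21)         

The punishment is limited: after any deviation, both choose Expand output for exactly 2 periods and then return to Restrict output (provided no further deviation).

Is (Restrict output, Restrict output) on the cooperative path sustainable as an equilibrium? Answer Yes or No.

No

IC: ρ+…+ρ^2 ≥ (101−56)/(56−21) = 9/7.
At ρ = 1/4: partial sum = 0.3125 < 1.2857. Cooperation not sustainable.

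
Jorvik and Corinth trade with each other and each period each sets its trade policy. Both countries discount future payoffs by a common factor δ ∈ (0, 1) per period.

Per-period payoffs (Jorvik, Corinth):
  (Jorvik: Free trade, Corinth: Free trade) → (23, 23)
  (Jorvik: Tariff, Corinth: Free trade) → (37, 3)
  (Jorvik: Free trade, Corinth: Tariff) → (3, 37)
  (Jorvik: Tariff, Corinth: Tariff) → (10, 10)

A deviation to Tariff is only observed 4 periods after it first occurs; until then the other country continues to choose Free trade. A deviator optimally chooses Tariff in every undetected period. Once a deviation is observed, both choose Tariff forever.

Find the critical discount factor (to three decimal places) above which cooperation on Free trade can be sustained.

0.849

The best deviation is to choose Tariff for all 4 undetected periods, earning 37 each, then 10 forever once detected.
Deviation value: 37(1−δ^4)/(1−δ) + 10δ^4/(1−δ); cooperation value: 23/(1−δ).
IC: 23 ≥ 37(1−δ^4) + 10δ^4 = 37 − 27δ^4.
So δ^4 ≥ 14/27, giving δ ≥ (14/27)^(1/4) ≈ 0.849.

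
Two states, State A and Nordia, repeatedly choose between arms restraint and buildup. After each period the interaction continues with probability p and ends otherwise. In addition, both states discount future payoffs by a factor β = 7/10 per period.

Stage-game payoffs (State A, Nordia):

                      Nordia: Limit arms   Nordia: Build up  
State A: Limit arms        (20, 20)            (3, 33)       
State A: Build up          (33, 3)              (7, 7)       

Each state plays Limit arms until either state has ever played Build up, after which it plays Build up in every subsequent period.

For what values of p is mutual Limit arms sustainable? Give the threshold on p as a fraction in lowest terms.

5/7

Expected continuation weight on next period's payoff is β·p = 7/10·p, which plays the role of the discount factor.
Cooperation requires 7/10·p ≥ (33−20)/(33−7) = 1/2, hence p ≥ 5/7.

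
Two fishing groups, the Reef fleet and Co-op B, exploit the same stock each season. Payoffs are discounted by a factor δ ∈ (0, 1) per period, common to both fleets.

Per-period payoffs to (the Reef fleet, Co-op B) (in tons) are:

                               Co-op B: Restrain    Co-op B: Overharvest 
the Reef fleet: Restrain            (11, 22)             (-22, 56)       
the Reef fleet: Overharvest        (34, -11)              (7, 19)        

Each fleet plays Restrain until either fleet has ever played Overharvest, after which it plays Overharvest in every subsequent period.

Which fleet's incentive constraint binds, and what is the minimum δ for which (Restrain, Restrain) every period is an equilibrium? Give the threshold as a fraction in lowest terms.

the Reef fleet's threshold: (34−11)/(34−7) = 23/27.
Co-op B's threshold: (56−22)/(56−19) = 34/37.
23/27 < 34/37, so Co-op B binds and δ* = 34/37.

Co-op B; δ ≥ 34/37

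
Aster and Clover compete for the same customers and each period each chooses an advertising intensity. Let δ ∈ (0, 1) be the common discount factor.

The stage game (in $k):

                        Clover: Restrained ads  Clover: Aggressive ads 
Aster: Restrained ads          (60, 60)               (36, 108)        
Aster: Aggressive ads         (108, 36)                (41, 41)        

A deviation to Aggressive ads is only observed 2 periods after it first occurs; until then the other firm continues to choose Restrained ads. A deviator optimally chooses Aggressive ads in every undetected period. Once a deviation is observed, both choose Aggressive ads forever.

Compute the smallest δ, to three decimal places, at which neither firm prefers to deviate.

A deviator earns 108 for 2 periods, then 41 forever; cooperating earns 60 forever. Multiplying the IC by (1−δ):
60 ≥ 108(1−δ^2) + 41δ^2, so 67·δ^2 ≥ 48 and δ^2 ≥ 48/67.
δ ≥ (48/67)^(1/2) ≈ 0.846.

0.846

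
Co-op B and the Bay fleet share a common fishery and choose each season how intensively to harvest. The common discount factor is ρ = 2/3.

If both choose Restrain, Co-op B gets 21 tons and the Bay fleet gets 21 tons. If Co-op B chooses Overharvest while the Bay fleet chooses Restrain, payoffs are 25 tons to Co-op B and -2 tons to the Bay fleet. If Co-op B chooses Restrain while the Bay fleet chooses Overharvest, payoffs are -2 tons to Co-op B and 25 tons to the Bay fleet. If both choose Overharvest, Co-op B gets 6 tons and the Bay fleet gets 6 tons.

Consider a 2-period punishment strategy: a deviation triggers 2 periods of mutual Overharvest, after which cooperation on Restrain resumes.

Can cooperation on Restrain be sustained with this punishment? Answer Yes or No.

Yes

Comparing payoff streams over the 3 periods until play realigns: cooperate → 21(1+ρ+…+ρ^2); deviate → 25 + 6(ρ+…+ρ^2).
Cooperation is sustained iff (21−6)(ρ+…+ρ^2) ≥ 25−21.
ρ+…+ρ^2 = 2/3·(1−(2/3)^2)/(1−2/3) = 1.1111, and (25−21)/(21−6) = 0.2667.
1.1111 ≥ 0.2667, so cooperation is sustainable.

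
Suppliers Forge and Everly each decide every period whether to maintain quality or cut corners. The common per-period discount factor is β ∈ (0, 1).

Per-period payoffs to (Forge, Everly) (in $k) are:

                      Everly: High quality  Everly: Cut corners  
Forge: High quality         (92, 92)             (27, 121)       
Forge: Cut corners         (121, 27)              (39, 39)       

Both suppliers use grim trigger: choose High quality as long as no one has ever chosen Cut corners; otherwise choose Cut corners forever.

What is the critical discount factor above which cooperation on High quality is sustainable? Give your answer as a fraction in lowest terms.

29/82

One-period gain from deviating is 121 − 92 = 29. The loss is 92 − 39 = 53 in every subsequent period, with present value 53·β/(1−β).
Deviation is unprofitable when 53·β/(1−β) ≥ 29, i.e. β/(1−β) ≥ 29/53.
Equivalently β ≥ 29/(29+53) = 29/82.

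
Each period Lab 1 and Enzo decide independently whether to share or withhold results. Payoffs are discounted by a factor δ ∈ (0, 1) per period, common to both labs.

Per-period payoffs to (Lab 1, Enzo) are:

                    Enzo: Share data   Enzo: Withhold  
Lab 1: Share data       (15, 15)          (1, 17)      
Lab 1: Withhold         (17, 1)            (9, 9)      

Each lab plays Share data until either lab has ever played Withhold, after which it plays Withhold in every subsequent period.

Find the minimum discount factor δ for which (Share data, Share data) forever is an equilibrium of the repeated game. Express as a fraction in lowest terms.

Cooperation forever yields 15 each period: 15/(1−δ).
Deviating yields 17 once, then 9 forever: 17 + 9δ/(1−δ).
No profitable deviation requires 15/(1−δ) ≥ 17 + 9δ/(1−δ).
Multiplying by (1−δ): 15 ≥ 17(1−δ) + 9δ = 17 − 8δ.
So 8δ ≥ 2, i.e. δ ≥ 2/8 = 1/4.

1/4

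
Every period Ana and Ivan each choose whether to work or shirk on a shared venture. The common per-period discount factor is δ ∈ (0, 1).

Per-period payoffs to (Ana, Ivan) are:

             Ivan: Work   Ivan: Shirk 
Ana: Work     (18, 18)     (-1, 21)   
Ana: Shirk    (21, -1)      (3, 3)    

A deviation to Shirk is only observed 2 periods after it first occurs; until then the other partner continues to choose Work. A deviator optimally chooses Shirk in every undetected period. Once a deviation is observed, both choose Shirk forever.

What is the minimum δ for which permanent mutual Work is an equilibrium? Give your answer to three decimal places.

0.408

The best deviation is to choose Shirk for all 2 undetected periods, earning 21 each, then 3 forever once detected.
Deviation value: 21(1−δ^2)/(1−δ) + 3δ^2/(1−δ); cooperation value: 18/(1−δ).
IC: 18 ≥ 21(1−δ^2) + 3δ^2 = 21 − 18δ^2.
So δ^2 ≥ 3/18 = 1/6, giving δ ≥ (1/6)^(1/2) ≈ 0.408.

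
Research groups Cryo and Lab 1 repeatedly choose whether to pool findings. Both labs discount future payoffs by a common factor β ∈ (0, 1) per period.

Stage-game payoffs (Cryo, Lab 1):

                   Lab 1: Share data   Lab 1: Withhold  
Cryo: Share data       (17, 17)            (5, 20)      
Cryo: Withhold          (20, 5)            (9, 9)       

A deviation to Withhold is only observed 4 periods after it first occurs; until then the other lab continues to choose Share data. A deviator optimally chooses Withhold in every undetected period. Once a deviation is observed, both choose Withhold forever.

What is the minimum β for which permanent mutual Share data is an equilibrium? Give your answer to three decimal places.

Deviating for the 4 undetected periods gains 20−17 = 3 per period over cooperation, then loses 17−9 = 8 per period forever once punishment starts.
Gain: 3(1 + β + … + β^3); loss: 8·β^4/(1−β).
No profitable deviation ⇔ 3(1−β^4) ≤ 8·β^4, i.e. β^4 ≥ 3/(3+8) = 3/11.
Hence β ≥ (3/11)^(1/4) ≈ 0.723.

0.723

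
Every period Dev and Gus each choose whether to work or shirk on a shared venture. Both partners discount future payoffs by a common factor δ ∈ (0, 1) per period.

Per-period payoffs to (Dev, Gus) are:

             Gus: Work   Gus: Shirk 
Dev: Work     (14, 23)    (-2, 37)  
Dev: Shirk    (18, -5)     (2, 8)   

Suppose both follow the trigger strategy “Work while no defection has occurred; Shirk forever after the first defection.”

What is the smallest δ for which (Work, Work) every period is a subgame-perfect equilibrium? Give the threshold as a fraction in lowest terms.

Dev: cooperation gives 14 each period; deviation gives 18 once then 2 forever.
  14/(1−δ) ≥ 18 + 2δ/(1−δ) ⇒ δ ≥ 4/16 = 1/4.
Gus: cooperation gives 23 each period; deviation gives 37 once then 8 forever.
  δ ≥ 14/29.
Both must hold, so the binding constraint is Gus's: δ ≥ 14/29.

14/29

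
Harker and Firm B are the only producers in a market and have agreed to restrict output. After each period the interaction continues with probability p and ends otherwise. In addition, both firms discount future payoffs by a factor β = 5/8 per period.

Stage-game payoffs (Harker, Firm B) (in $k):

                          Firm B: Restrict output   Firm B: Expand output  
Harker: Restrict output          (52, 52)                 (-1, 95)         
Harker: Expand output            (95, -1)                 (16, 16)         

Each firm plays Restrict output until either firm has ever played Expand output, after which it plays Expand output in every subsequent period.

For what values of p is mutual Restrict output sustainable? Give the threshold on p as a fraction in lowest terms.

With continuation probability p and discount β, the effective per-period discount factor is βp.
Grim-trigger IC: βp ≥ (95−52)/(95−16) = 43/79.
So p ≥ (43/79)/(5/8) = 344/395.

344/395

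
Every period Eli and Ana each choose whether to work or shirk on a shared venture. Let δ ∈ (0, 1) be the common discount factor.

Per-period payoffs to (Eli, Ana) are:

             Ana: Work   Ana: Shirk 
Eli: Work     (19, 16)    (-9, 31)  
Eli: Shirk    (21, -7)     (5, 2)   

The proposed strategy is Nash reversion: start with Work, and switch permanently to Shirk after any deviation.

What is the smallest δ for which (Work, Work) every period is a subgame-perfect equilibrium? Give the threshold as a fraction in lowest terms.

Eli: cooperation gives 19 each period; deviation gives 21 once then 5 forever.
  19/(1−δ) ≥ 21 + 5δ/(1−δ) ⇒ δ ≥ 2/16 = 1/8.
Ana: cooperation gives 16 each period; deviation gives 31 once then 2 forever.
  δ ≥ 15/29.
Both must hold, so the binding constraint is Ana's: δ ≥ 15/29.

15/29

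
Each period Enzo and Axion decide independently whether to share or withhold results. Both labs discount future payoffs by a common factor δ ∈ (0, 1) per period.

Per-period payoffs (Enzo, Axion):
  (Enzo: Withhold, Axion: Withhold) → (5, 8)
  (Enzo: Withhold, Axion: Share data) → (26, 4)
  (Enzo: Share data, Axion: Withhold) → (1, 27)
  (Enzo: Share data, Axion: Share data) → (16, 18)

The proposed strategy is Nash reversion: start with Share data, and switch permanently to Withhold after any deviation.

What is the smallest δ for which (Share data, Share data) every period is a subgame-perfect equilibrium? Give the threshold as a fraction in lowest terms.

Enzo: cooperation gives 16 each period; deviation gives 26 once then 5 forever.
  16/(1−δ) ≥ 26 + 5δ/(1−δ) ⇒ δ ≥ 10/21.
Axion: cooperation gives 18 each period; deviation gives 27 once then 8 forever.
  δ ≥ 9/19.
Both must hold, so the binding constraint is Enzo's: δ ≥ 10/21.

10/21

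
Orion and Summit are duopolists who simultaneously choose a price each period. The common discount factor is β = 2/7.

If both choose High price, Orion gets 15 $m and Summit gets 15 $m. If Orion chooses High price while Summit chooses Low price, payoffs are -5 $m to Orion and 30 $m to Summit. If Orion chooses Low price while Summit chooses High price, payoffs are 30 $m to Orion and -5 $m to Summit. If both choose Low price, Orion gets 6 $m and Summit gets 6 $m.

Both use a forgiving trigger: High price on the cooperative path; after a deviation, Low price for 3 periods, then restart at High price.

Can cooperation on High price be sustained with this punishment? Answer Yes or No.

No

IC: β+…+β^3 ≥ (30−15)/(15−6) = 5/3.
At β = 2/7: partial sum = 0.3907 < 1.6667. Cooperation not sustainable.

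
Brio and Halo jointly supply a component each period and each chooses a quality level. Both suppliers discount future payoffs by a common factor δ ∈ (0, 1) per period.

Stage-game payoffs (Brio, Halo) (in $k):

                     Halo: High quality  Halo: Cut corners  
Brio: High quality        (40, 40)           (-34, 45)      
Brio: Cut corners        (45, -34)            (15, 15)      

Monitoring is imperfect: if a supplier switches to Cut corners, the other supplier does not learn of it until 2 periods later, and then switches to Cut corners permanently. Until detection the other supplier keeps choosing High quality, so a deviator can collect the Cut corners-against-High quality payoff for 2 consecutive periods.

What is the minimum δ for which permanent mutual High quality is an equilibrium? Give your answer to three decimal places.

0.408

Deviating for the 2 undetected periods gains 45−40 = 5 per period over cooperation, then loses 40−15 = 25 per period forever once punishment starts.
Gain: 5(1 + δ + … + δ^1); loss: 25·δ^2/(1−δ).
No profitable deviation ⇔ 5(1−δ^2) ≤ 25·δ^2, i.e. δ^2 ≥ 5/(5+25) = 1/6.
Hence δ ≥ (1/6)^(1/2) ≈ 0.408.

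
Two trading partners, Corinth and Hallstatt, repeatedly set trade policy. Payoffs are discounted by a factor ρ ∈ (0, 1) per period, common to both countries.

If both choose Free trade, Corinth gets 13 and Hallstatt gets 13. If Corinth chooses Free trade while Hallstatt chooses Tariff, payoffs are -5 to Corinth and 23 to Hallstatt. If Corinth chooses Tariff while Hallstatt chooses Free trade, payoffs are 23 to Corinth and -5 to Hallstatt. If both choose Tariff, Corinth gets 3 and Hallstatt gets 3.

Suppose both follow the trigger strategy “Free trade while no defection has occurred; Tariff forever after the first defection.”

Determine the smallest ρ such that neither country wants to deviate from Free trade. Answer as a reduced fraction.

1/2

13/(1−ρ) ≥ 23 + 3ρ/(1−ρ)
13 ≥ 23 − 20ρ
ρ ≥ 10/20 = 1/2.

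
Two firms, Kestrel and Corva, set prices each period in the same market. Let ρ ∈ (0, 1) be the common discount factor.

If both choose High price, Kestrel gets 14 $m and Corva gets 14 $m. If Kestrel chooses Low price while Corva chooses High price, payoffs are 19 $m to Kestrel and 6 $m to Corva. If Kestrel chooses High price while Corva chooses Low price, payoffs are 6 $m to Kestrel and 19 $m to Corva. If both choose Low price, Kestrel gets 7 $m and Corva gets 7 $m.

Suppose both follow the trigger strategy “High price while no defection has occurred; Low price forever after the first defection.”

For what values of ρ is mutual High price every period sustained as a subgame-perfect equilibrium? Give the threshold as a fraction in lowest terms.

One-period gain from deviating is 19 − 14 = 5. The loss is 14 − 7 = 7 in every subsequent period, with present value 7·ρ/(1−ρ).
Deviation is unprofitable when 7·ρ/(1−ρ) ≥ 5, i.e. ρ/(1−ρ) ≥ 5/7.
Equivalently ρ ≥ 5/(5+7) = 5/12.

5/12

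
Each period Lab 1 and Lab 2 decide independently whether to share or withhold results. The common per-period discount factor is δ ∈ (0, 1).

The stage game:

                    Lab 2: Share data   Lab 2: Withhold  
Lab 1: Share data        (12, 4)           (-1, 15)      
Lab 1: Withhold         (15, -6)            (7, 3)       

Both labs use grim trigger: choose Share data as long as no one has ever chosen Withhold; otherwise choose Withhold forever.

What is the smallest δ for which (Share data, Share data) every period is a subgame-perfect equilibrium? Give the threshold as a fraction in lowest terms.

For Lab 1: deviation gain 15−12 = 3, per-period punishment loss 12−7 = 5. IC gives δ ≥ 3/8.
For Lab 2: gain 11, loss 1 per period, so δ ≥ 11/12.
The tighter constraint is Lab 2's, so cooperation needs δ ≥ 11/12.

11/12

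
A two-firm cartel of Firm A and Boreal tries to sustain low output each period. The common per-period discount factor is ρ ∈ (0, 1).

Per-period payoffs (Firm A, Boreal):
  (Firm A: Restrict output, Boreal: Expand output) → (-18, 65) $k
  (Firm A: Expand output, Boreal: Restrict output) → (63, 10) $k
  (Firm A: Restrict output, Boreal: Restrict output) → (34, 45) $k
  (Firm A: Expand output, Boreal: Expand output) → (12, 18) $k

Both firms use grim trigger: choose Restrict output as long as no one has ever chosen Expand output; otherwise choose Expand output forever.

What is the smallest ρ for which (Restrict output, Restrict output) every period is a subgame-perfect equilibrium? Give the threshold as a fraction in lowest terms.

29/51

For Firm A: deviation gain 63−34 = 29, per-period punishment loss 34−12 = 22. IC gives ρ ≥ 29/51.
For Boreal: gain 20, loss 27 per period, so ρ ≥ 20/47.
The tighter constraint is Firm A's, so cooperation needs ρ ≥ 29/51.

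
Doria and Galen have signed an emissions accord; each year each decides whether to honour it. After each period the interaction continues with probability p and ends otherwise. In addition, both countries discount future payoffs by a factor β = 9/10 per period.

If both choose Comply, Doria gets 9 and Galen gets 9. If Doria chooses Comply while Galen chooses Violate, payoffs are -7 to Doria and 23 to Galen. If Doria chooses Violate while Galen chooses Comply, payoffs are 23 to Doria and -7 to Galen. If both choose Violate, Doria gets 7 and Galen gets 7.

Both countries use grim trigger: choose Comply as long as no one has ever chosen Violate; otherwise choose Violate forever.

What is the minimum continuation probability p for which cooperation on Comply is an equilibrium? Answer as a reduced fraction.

35/36

With continuation probability p and discount β, the effective per-period discount factor is βp.
Grim-trigger IC: βp ≥ (23−9)/(23−7) = 7/8.
So p ≥ (7/8)/(9/10) = 35/36.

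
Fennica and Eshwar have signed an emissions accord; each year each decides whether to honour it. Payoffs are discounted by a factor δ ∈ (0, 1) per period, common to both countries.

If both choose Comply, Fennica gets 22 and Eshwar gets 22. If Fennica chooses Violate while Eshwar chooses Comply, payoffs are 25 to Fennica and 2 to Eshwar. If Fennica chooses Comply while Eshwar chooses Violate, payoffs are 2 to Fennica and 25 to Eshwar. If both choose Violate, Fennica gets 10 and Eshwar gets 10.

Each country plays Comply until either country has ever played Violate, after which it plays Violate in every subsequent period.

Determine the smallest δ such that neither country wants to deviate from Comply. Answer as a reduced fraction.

1/5

22/(1−δ) ≥ 25 + 10δ/(1−δ)
22 ≥ 25 − 15δ
δ ≥ 3/15 = 1/5.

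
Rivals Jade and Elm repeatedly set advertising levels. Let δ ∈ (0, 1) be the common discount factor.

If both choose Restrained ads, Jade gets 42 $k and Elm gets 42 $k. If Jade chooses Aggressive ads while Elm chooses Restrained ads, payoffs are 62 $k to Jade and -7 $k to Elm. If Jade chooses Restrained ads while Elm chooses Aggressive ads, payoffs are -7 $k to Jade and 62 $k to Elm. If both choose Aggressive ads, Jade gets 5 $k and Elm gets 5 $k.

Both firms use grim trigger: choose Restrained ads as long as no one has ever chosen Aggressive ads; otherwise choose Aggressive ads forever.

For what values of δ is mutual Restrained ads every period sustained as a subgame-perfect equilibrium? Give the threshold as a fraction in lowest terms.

42/(1−δ) ≥ 62 + 5δ/(1−δ)
42 ≥ 62 − 57δ
δ ≥ 20/57.

20/57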